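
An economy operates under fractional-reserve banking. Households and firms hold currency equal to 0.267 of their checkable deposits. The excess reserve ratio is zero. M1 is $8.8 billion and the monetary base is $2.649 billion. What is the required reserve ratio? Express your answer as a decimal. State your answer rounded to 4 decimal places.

0.1144

Using m = M/MB = 8.8/2.649 ≈ 3.322008. Since m = (1 + c)/(c + rr + e), the denominator satisfies c + rr + e = (1 + c)/m = (1 + 0.267) / 3.322008 ≈ 0.381396.
With c = 0.267 and e = 0, the required reserve ratio is 0.381396 − 0.267 − 0 = 0.114396.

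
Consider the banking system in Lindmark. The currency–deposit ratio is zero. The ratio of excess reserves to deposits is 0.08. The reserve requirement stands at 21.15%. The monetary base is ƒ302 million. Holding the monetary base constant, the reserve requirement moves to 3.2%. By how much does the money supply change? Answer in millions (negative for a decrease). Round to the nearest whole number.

Initially m₁ = 1 / (0.2115 + 0.08) ≈ 3.4305, so M₁ = 3.4305 × 302 = 1036.011 million.
After the change m₂ = 1 / (0.032 + 0.08) ≈ 8.9286, so M₂ = 8.9286 × 302 = 2696.4372 million.
ΔM = M₂ − M₁ = 2696.4372 − 1036.011 = 1660.4262 million.

ƒ1660 million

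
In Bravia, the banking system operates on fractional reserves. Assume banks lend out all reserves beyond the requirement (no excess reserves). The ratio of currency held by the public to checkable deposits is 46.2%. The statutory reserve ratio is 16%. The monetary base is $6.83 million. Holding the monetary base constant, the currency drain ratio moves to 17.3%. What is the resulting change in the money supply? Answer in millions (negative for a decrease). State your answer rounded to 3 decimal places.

Initially m₁ = (1 + 0.462) / (0.16 + 0.462) ≈ 2.35048, so M₁ = 2.35048 × 6.83 ≈ 16.0538 million.
After the change m₂ = (1 + 0.173) / (0.16 + 0.173) ≈ 3.52252, so M₂ = 3.52252 × 6.83 ≈ 24.0588 million.
ΔM = M₂ − M₁ = 24.0588 − 16.0538 = 8.005 million.

$8.005 million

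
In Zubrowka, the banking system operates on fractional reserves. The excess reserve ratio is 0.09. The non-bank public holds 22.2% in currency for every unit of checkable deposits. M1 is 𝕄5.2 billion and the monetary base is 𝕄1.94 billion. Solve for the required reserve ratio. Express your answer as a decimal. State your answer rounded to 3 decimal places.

Using m = M/MB = 5.2/1.94 ≈ 2.680412. Since m = (1 + c)/(c + rr + e), the denominator satisfies c + rr + e = (1 + c)/m = (1 + 0.222) / 2.680412 ≈ 0.455900.
With c = 0.222 and e = 0.09, the required reserve ratio is 0.455900 − 0.222 − 0.09 = 0.1439.

0.144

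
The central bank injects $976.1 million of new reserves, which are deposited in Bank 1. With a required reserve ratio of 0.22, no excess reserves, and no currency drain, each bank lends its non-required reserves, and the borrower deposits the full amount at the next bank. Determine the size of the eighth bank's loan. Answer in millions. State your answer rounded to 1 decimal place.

Each bank lends a fraction (1 − rr) = 0.7800 of the deposit it receives, so Bank 8 receives 976.1·0.7800^7 and lends 976.1·0.7800^8 ≈ 133.7369 million.

$133.7 million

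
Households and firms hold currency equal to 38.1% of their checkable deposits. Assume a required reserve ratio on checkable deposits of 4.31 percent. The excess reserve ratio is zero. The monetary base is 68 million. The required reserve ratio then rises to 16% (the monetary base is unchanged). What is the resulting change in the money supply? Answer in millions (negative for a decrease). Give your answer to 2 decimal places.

Initially m₁ = (1 + 0.381) / (0.0431 + 0.381) ≈ 3.25631, so M₁ = 3.25631 × 68 ≈ 221.4291 million.
After the change m₂ = (1 + 0.381) / (0.16 + 0.381) ≈ 2.55268, so M₂ = 2.55268 × 68 ≈ 173.5822 million.
ΔM = M₂ − M₁ = 173.5822 − 221.4291 = -47.8469 million.

-47.85 million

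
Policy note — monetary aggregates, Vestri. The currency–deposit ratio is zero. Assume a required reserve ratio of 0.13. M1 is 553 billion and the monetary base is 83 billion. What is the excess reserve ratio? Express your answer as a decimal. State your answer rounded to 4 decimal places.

0.0201

Using m = M/MB = 553/83 ≈ 6.662651. Since m = (1 + c)/(c + rr + e), the denominator satisfies c + rr + e = (1 + c)/m = (1 + 0) / 6.662651 ≈ 0.150090.
With c = 0 and rr = 0.13, the excess reserve ratio is 0.150090 − 0 − 0.13 = 0.02009.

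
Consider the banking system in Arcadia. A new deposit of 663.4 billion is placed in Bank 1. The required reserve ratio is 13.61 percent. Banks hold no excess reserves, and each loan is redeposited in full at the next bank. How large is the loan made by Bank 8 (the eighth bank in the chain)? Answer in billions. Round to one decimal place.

205.8 billion

Each bank lends a fraction (1 − rr) = 0.8639 of the deposit it receives, so Bank 8 receives 663.4·0.8639^7 and lends 663.4·0.8639^8 ≈ 205.8180 billion.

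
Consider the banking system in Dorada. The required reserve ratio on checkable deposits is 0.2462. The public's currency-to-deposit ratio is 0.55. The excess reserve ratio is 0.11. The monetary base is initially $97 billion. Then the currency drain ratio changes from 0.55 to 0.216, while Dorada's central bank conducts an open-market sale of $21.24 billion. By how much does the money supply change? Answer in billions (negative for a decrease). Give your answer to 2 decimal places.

-4.91 billion

Before: m₁ = (1 + 0.55) / (0.2462 + 0.11 + 0.55) ≈ 1.71044, MB₁ = 97, so M₁ = 1.71044 × 97 ≈ 165.9127 billion.
After: m₂ = (1 + 0.216) / (0.2462 + 0.11 + 0.216) ≈ 2.12513, MB₂ = 97 − 21.24 = 75.76, so M₂ = 2.12513 × 75.76 ≈ 160.9998 billion.
ΔM = M₂ − M₁ = 160.9998 − 165.9127 = -4.9129 billion.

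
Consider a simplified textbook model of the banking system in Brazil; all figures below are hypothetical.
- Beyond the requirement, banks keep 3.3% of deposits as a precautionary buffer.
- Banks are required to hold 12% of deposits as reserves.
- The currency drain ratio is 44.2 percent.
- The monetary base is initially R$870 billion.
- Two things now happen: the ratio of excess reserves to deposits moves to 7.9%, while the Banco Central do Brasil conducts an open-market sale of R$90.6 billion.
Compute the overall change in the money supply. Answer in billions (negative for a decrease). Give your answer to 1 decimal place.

Before: m₁ = (1 + 0.442) / (0.12 + 0.033 + 0.442) ≈ 2.42353, MB₁ = 870, so M₁ = 2.42353 × 870 = 2108.4711 billion.
After: m₂ = (1 + 0.442) / (0.12 + 0.079 + 0.442) ≈ 2.24961, MB₂ = 870 − 90.6 = 779.4, so M₂ = 2.24961 × 779.4 ≈ 1753.346 billion.
ΔM = M₂ − M₁ = 1753.346 − 2108.4711 = -355.1251 billion.

-355.1 billion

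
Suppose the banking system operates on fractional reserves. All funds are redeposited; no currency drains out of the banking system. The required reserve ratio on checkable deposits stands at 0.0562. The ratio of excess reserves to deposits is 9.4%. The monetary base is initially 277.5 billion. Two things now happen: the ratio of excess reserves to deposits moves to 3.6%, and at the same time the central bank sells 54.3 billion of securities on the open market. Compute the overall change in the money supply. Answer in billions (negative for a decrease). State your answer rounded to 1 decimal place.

573.3 billion

Before: m₁ = 1 / (0.0562 + 0.094) ≈ 6.65779, MB₁ = 277.5, so M₁ = 6.65779 × 277.5 ≈ 1847.5367 billion.
After: m₂ = 1 / (0.0562 + 0.036) ≈ 10.84599, MB₂ = 277.5 − 54.3 = 223.2, so M₂ = 10.84599 × 223.2 ≈ 2420.825 billion.
ΔM = M₂ − M₁ = 2420.825 − 1847.5367 = 573.2883 billion.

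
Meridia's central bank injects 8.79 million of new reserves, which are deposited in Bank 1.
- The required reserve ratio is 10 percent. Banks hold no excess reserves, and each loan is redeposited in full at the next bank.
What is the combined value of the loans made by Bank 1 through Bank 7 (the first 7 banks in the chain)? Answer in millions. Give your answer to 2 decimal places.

41.27 million

Bank i lends (1 − rr)^i of the original deposit: Bank 1 lends 8.79·0.9000 = 7.9110, Bank 2 lends 8.79·0.9000² = 7.1199, and so on.
Summing a geometric series: total = 8.79·[0.9000·(1 − 0.9000^7) / (1 − 0.9000)] ≈ 41.2719 million.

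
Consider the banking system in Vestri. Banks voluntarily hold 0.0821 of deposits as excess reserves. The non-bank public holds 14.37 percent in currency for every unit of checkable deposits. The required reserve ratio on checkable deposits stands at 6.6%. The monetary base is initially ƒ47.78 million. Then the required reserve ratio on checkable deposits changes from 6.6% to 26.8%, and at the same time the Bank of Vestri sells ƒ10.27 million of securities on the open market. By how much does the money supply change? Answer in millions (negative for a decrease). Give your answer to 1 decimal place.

Before: m₁ = (1 + 0.1437) / (0.066 + 0.0821 + 0.1437) ≈ 3.9195, MB₁ = 47.78, so M₁ = 3.9195 × 47.78 ≈ 187.2737 million.
After: m₂ = (1 + 0.1437) / (0.268 + 0.0821 + 0.1437) ≈ 2.3161, MB₂ = 47.78 − 10.27 = 37.51, so M₂ = 2.3161 × 37.51 ≈ 86.8769 million.
ΔM = M₂ − M₁ = 86.8769 − 187.2737 = -100.3968 million.

-100.4 million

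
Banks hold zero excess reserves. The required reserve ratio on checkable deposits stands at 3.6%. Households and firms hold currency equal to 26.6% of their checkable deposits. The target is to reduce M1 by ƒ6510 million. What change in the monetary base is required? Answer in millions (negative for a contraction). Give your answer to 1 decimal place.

-1552.9 million

The money multiplier is m = (1 + c) / (rr + c) = (1 + 0.266) / (0.036 + 0.266) ≈ 4.192053.
ΔMB = ΔM / m = (−6510) / 4.192053 ≈ -1552.9384 million.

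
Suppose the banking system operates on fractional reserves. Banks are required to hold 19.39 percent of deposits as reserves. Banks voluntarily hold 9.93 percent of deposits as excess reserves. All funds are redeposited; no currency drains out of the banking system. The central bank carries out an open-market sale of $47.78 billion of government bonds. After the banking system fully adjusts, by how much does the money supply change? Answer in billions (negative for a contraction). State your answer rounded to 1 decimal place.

-163.0 billion

The money multiplier is m = 1 / (rr + e) = 1 / (0.1939 + 0.0993) ≈ 3.4106.
The sale removes 47.78 billion of base, so ΔM = m × ΔMB = 3.4106 × (−47.78) ≈ -162.9585 billion.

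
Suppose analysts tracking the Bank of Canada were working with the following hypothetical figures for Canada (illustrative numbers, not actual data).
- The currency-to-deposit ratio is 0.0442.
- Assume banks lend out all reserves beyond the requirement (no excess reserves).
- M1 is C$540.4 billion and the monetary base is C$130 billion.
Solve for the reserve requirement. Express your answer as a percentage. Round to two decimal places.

Using m = M/MB = 540.4/130 ≈ 4.156923. Since m = (1 + c)/(c + rr + e), the denominator satisfies c + rr + e = (1 + c)/m = (1 + 0.0442) / 4.156923 ≈ 0.251195.
With c = 0.0442 and e = 0, the reserve requirement is 0.251195 − 0.0442 − 0 = 0.206995.

20.70%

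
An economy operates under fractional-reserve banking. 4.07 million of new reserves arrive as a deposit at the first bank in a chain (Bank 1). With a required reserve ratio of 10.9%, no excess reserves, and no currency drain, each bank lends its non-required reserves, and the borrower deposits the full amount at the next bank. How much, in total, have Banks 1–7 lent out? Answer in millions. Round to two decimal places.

18.44 million

Bank i lends (1 − rr)^i of the original deposit: Bank 1 lends 4.07·0.8910 ≈ 3.6264, Bank 2 lends 4.07·0.8910² ≈ 3.2311, and so on.
Summing a geometric series: total = 4.07·[0.8910·(1 − 0.8910^7) / (1 − 0.8910)] ≈ 18.4378 million.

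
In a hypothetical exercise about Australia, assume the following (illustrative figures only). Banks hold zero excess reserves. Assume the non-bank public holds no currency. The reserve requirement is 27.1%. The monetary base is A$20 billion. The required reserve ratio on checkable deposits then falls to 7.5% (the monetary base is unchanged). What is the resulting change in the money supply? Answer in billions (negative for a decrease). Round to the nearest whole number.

A$193 billion

Initially m₁ = 1 / (0.271) ≈ 3.69, so M₁ = 3.69 × 20 = 73.8 billion.
After the change m₂ = 1 / (0.075) ≈ 13.3333, so M₂ = 13.3333 × 20 = 266.666 billion.
ΔM = M₂ − M₁ = 266.666 − 73.8 = 192.866 billion.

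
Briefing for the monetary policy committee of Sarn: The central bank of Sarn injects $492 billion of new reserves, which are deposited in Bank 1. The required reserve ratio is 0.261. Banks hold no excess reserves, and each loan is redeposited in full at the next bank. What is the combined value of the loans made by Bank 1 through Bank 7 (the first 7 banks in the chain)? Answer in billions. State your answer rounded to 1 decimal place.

Bank i lends (1 − rr)^i of the original deposit: Bank 1 lends 492·0.7390 = 363.5880, Bank 2 lends 492·0.7390² ≈ 268.6915, and so on.
Summing a geometric series: total = 492·[0.7390·(1 − 0.7390^7) / (1 − 0.7390)] ≈ 1225.3779 billion.

$1225.4 billion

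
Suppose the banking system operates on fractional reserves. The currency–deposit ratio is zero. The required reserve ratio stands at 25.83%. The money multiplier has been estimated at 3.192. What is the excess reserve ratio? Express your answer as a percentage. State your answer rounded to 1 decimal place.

5.5%

Using m = 3.192. Since m = (1 + c)/(c + rr + e), the denominator satisfies c + rr + e = (1 + c)/m = (1 + 0) / 3.192 ≈ 0.313283.
With c = 0 and rr = 0.2583, the excess reserve ratio is 0.313283 − 0 − 0.2583 = 0.054983.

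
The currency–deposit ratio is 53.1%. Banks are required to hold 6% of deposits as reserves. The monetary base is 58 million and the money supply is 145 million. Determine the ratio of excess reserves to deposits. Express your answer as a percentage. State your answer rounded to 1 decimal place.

2.1%

Using m = M/MB = 145/58 = 2.500000. Since m = (1 + c)/(c + rr + e), the denominator satisfies c + rr + e = (1 + c)/m = (1 + 0.531) / 2.500000 = 0.612400.
With c = 0.531 and rr = 0.06, the ratio of excess reserves to deposits is 0.612400 − 0.531 − 0.06 = 0.0214.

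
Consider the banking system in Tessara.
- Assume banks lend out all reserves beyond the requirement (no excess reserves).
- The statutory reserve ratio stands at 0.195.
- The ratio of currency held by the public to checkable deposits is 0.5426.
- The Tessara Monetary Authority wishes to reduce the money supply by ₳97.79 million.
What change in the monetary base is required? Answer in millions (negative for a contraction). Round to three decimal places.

-46.759 million

The money multiplier is m = (1 + c) / (rr + c) = (1 + 0.5426) / (0.195 + 0.5426) ≈ 2.091377.
ΔMB = ΔM / m = (−97.79) / 2.091377 ≈ -46.7587 million.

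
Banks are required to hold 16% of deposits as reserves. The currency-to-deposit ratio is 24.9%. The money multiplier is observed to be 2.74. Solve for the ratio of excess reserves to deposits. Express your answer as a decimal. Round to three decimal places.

Using m = 2.74. Since m = (1 + c)/(c + rr + e), the denominator satisfies c + rr + e = (1 + c)/m = (1 + 0.249) / 2.74 ≈ 0.455839.
With c = 0.249 and rr = 0.16, the ratio of excess reserves to deposits is 0.455839 − 0.249 − 0.16 = 0.046839.

0.047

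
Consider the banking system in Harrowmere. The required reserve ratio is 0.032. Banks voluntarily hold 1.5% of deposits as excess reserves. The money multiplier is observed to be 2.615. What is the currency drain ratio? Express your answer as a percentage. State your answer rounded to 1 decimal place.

Using m = 2.615. From m = (1 + c)/(c + rr + e), rearranging gives 1 + c = m·(c + rr + e), so c·(1 − m) = m·(rr + e) − 1.
Hence c = [m·(rr + e) − 1]/(1 − m) = [2.615 × (0.032 + 0.015) − 1] / (1 − 2.615) ≈ 0.543093.

54.3%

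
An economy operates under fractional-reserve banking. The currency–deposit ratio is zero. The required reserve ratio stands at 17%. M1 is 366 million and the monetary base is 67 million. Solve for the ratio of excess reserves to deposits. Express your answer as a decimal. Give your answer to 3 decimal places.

Using m = M/MB = 366/67 ≈ 5.462687. Since m = (1 + c)/(c + rr + e), the denominator satisfies c + rr + e = (1 + c)/m = (1 + 0) / 5.462687 ≈ 0.183060.
With c = 0 and rr = 0.17, the ratio of excess reserves to deposits is 0.183060 − 0 − 0.17 = 0.01306.

0.013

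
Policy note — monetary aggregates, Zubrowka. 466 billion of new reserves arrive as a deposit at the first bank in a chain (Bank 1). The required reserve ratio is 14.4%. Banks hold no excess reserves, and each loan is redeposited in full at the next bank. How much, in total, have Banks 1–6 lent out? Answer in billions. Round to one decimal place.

1680.3 billion

Bank i lends (1 − rr)^i of the original deposit: Bank 1 lends 466·0.8560 = 398.8960, Bank 2 lends 466·0.8560² ≈ 341.4550, and so on.
Summing a geometric series: total = 466·[0.8560·(1 − 0.8560^6) / (1 − 0.8560)] ≈ 1680.3287 billion.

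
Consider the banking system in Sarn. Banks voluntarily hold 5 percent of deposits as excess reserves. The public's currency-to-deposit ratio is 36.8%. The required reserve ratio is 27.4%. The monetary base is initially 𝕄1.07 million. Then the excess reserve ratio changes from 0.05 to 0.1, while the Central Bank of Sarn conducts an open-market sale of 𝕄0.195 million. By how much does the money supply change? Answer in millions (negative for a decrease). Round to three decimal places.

Before: m₁ = (1 + 0.368) / (0.274 + 0.05 + 0.368) ≈ 1.97688, MB₁ = 1.07, so M₁ = 1.97688 × 1.07 ≈ 2.1153 million.
After: m₂ = (1 + 0.368) / (0.274 + 0.1 + 0.368) ≈ 1.84367, MB₂ = 1.07 − 0.195 = 0.875, so M₂ = 1.84367 × 0.875 ≈ 1.6132 million.
ΔM = M₂ − M₁ = 1.6132 − 2.1153 = -0.5021 million.

-0.502 million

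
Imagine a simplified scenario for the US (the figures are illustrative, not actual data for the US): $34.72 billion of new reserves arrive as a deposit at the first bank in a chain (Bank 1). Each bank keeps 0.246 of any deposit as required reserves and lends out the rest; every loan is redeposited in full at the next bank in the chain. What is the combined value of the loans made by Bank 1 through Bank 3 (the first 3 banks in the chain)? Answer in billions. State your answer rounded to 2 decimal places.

Bank i lends (1 − rr)^i of the original deposit: Bank 1 lends 34.72·0.7540 ≈ 26.1789, Bank 2 lends 34.72·0.7540² ≈ 19.7389, and so on.
Summing a geometric series: total = 34.72·[0.7540·(1 − 0.7540^3) / (1 − 0.7540)] ≈ 60.8009 billion.

$60.80 billion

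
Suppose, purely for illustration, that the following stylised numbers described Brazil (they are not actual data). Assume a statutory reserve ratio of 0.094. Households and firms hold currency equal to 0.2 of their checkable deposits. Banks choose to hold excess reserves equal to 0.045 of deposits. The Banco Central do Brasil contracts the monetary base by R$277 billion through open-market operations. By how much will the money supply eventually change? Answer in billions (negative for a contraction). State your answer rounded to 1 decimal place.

The money multiplier is m = (1 + c) / (rr + e + c) = (1 + 0.2) / (0.094 + 0.045 + 0.2) ≈ 3.53982.
The sale removes 277 billion of base, so ΔM = m × ΔMB = 3.53982 × (−277) ≈ -980.5301 billion.

-980.5 billion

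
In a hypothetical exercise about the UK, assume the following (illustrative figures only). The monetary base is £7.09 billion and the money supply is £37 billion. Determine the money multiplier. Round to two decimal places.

The money multiplier is m = M / MB = 37 / 7.09 ≈ 5.21862.

5.22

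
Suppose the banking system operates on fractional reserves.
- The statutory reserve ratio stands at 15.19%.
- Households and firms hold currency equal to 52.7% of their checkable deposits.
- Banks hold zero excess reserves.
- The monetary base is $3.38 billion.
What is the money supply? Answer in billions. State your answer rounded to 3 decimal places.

The money multiplier is m = (1 + c) / (rr + c) = (1 + 0.527) / (0.1519 + 0.527) ≈ 2.24923.
So M = m × MB = 2.24923 × 3.38 ≈ 7.6024 billion.

$7.602 billion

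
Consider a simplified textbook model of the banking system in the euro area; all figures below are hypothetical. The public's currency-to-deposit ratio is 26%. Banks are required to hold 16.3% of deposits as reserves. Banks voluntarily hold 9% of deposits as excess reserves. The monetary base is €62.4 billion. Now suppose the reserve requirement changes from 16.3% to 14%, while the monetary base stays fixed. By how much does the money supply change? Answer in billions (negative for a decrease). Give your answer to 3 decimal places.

Initially m₁ = (1 + 0.26) / (0.163 + 0.09 + 0.26) ≈ 2.456140, so M₁ = 2.456140 × 62.4 ≈ 153.2631 billion.
After the change m₂ = (1 + 0.26) / (0.14 + 0.09 + 0.26) ≈ 2.571429, so M₂ = 2.571429 × 62.4 ≈ 160.4572 billion.
ΔM = M₂ − M₁ = 160.4572 − 153.2631 = 7.1941 billion.

€7.194 billion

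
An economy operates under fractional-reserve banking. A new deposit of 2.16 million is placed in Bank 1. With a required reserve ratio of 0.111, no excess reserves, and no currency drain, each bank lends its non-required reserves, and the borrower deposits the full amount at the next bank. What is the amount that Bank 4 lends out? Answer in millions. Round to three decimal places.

Each bank lends a fraction (1 − rr) = 0.8890 of the deposit it receives, so Bank 4 receives 2.16·0.8890^3 and lends 2.16·0.8890^4 ≈ 1.3492 million.

1.349 million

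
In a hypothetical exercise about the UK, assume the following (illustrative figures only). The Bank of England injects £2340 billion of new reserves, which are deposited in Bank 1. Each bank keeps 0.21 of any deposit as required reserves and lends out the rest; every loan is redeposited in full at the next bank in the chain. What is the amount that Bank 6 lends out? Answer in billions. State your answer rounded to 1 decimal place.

£568.8 billion

Each bank lends a fraction (1 − rr) = 0.7900 of the deposit it receives, so Bank 6 receives 2340·0.7900^5 and lends 2340·0.7900^6 ≈ 568.8246 billion.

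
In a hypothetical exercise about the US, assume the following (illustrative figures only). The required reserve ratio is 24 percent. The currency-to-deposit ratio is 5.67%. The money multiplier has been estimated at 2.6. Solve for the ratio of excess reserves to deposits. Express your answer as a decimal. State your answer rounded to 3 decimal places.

Using m = 2.6. Since m = (1 + c)/(c + rr + e), the denominator satisfies c + rr + e = (1 + c)/m = (1 + 0.0567) / 2.6 ≈ 0.406423.
With c = 0.0567 and rr = 0.24, the ratio of excess reserves to deposits is 0.406423 − 0.0567 − 0.24 = 0.109723.

0.110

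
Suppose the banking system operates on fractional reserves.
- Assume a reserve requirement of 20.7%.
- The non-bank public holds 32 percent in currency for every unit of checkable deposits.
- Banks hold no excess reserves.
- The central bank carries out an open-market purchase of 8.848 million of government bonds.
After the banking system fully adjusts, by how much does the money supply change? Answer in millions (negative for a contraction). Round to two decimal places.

22.16 million

The money multiplier is m = (1 + c) / (rr + c) = (1 + 0.32) / (0.207 + 0.32) ≈ 2.5047.
The purchase adds 8.848 million of base, so ΔM = m × ΔMB = 2.5047 × (+8.848) ≈ 22.1616 million.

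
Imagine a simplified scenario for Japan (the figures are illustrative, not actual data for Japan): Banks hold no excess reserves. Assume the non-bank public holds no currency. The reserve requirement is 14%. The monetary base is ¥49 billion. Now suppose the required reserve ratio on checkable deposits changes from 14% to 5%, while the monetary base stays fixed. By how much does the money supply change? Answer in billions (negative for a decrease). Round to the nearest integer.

¥630 billion

Initially m₁ = 1 / (0.14) ≈ 7.1429, so M₁ = 7.1429 × 49 = 350.0021 billion.
After the change m₂ = 1 / (0.05) = 20, so M₂ = 20 × 49 = 980 billion.
ΔM = M₂ − M₁ = 980 − 350.0021 = 629.9979 billion.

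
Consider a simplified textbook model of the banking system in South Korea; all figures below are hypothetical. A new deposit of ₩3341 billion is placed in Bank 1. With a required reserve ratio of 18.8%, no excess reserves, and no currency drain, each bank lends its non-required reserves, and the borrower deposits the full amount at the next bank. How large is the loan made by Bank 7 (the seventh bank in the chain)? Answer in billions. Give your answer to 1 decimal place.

₩777.6 billion

Each bank lends a fraction (1 − rr) = 0.8120 of the deposit it receives, so Bank 7 receives 3341·0.8120^6 and lends 3341·0.8120^7 ≈ 777.6223 billion.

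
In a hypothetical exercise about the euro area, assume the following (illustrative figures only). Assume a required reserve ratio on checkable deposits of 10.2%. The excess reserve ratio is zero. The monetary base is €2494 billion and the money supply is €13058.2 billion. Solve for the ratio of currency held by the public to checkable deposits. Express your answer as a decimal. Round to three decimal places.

0.110

Using m = M/MB = 13058.2/2494 ≈ 5.235846. From m = (1 + c)/(c + rr + e), rearranging gives 1 + c = m·(c + rr + e), so c·(1 − m) = m·(rr + e) − 1.
Hence c = [m·(rr + e) − 1]/(1 − m) = [5.235846 × (0.102 + 0) − 1] / (1 − 5.235846) ≈ 0.110000.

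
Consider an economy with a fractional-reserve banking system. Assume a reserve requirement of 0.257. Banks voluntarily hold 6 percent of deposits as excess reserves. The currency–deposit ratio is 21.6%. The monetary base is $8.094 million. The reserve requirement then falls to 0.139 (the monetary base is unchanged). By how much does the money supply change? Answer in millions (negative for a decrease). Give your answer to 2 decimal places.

$5.25 million

Initially m₁ = (1 + 0.216) / (0.257 + 0.06 + 0.216) ≈ 2.2814, so M₁ = 2.2814 × 8.094 ≈ 18.4657 million.
After the change m₂ = (1 + 0.216) / (0.139 + 0.06 + 0.216) ≈ 2.9301, so M₂ = 2.9301 × 8.094 ≈ 23.7162 million.
ΔM = M₂ − M₁ = 23.7162 − 18.4657 = 5.2505 million.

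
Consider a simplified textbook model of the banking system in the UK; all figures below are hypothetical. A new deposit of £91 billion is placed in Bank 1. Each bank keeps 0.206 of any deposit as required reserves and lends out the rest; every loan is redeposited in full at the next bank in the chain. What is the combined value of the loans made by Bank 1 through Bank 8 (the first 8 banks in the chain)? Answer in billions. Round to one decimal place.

Bank i lends (1 − rr)^i of the original deposit: Bank 1 lends 91·0.7940 = 72.2540, Bank 2 lends 91·0.7940² ≈ 57.3697, and so on.
Summing a geometric series: total = 91·[0.7940·(1 − 0.7940^8) / (1 − 0.7940)] ≈ 295.3413 billion.

£295.3 billion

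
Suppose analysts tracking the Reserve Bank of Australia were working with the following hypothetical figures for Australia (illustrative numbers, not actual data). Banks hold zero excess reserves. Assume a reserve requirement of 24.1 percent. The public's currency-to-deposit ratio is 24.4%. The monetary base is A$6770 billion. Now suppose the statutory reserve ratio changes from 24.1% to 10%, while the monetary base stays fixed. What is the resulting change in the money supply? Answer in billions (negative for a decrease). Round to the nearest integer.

Initially m₁ = (1 + 0.244) / (0.241 + 0.244) ≈ 2.56495, so M₁ = 2.56495 × 6770 = 17364.7115 billion.
After the change m₂ = (1 + 0.244) / (0.1 + 0.244) ≈ 3.61628, so M₂ = 3.61628 × 6770 = 24482.2156 billion.
ΔM = M₂ − M₁ = 24482.2156 − 17364.7115 = 7117.5041 billion.

A$7118 billion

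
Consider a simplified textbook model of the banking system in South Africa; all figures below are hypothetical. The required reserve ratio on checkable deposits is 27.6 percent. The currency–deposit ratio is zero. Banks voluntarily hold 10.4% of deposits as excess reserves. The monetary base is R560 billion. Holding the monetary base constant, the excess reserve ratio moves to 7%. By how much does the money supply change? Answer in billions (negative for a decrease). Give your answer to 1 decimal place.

R144.8 billion

Initially m₁ = 1 / (0.276 + 0.104) ≈ 2.63158, so M₁ = 2.63158 × 560 = 1473.6848 billion.
After the change m₂ = 1 / (0.276 + 0.07) ≈ 2.89017, so M₂ = 2.89017 × 560 = 1618.4952 billion.
ΔM = M₂ − M₁ = 1618.4952 − 1473.6848 = 144.8104 billion.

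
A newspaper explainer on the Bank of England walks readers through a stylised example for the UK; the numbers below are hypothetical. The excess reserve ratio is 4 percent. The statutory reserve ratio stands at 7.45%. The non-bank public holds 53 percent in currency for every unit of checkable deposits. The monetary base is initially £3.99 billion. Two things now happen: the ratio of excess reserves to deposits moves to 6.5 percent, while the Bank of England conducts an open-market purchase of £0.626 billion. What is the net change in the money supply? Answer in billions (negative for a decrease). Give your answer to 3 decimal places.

Before: m₁ = (1 + 0.53) / (0.0745 + 0.04 + 0.53) ≈ 2.37393, MB₁ = 3.99, so M₁ = 2.37393 × 3.99 ≈ 9.472 billion.
After: m₂ = (1 + 0.53) / (0.0745 + 0.065 + 0.53) ≈ 2.28529, MB₂ = 3.99 + 0.626 = 4.616, so M₂ = 2.28529 × 4.616 ≈ 10.5489 billion.
ΔM = M₂ − M₁ = 10.5489 − 9.472 = 1.0769 billion.

£1.077 billion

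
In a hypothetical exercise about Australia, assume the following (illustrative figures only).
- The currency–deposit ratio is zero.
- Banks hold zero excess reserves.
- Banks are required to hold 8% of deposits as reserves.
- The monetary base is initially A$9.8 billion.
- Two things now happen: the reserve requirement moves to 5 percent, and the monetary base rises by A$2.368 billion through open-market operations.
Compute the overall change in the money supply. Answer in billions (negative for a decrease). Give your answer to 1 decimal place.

Before: m₁ = 1 / (0.08) = 12.5, MB₁ = 9.8, so M₁ = 12.5 × 9.8 = 122.5 billion.
After: m₂ = 1 / (0.05) = 20, MB₂ = 9.8 + 2.368 = 12.168, so M₂ = 20 × 12.168 = 243.36 billion.
ΔM = M₂ − M₁ = 243.36 − 122.5 = 120.86 billion.

A$120.9 billion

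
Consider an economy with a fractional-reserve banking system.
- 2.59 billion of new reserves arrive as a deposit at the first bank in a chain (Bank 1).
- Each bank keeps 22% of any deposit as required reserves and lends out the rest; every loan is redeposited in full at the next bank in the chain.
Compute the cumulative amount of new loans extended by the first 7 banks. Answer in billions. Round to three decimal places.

7.570 billion

Bank i lends (1 − rr)^i of the original deposit: Bank 1 lends 2.59·0.7800 = 2.0202, Bank 2 lends 2.59·0.7800² ≈ 1.5758, and so on.
Summing a geometric series: total = 2.59·[0.7800·(1 − 0.7800^7) / (1 − 0.7800)] ≈ 7.5697 billion.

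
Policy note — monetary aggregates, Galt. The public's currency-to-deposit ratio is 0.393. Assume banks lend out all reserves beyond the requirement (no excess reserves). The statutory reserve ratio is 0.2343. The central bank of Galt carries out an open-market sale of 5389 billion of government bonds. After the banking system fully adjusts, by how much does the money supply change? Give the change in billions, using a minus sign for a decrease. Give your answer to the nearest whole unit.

The money multiplier is m = (1 + c) / (rr + c) = (1 + 0.393) / (0.2343 + 0.393) ≈ 2.22063.
The sale removes 5389 billion of base, so ΔM = m × ΔMB = 2.22063 × (−5389) ≈ -11966.9751 billion.

-11967 billion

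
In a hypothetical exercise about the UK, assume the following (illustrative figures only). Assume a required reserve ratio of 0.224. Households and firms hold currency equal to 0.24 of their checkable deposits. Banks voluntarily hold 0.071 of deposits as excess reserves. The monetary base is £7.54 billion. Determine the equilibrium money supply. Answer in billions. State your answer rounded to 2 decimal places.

The money multiplier is m = (1 + c) / (rr + e + c) = (1 + 0.24) / (0.224 + 0.071 + 0.24) ≈ 2.3178.
So M = m × MB = 2.3178 × 7.54 ≈ 17.4762 billion.

£17.48 billion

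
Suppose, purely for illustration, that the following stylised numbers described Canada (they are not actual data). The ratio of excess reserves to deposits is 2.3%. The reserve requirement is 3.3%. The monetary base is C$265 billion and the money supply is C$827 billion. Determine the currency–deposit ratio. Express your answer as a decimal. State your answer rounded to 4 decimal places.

0.3891

Using m = M/MB = 827/265 ≈ 3.120755. From m = (1 + c)/(c + rr + e), rearranging gives 1 + c = m·(c + rr + e), so c·(1 − m) = m·(rr + e) − 1.
Hence c = [m·(rr + e) − 1]/(1 − m) = [3.120755 × (0.033 + 0.023) − 1] / (1 − 3.120755) ≈ 0.389124.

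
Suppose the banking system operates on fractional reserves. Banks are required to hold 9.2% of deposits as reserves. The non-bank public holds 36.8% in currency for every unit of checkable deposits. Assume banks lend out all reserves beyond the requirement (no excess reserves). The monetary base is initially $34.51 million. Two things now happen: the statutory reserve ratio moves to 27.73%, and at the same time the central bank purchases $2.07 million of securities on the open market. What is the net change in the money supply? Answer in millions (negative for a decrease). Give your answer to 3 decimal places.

Before: m₁ = (1 + 0.368) / (0.092 + 0.368) ≈ 2.973913, MB₁ = 34.51, so M₁ = 2.973913 × 34.51 ≈ 102.6297 million.
After: m₂ = (1 + 0.368) / (0.2773 + 0.368) ≈ 2.119944, MB₂ = 34.51 + 2.07 = 36.58, so M₂ = 2.119944 × 36.58 ≈ 77.5476 million.
ΔM = M₂ − M₁ = 77.5476 − 102.6297 = -25.0821 million.

-25.082 million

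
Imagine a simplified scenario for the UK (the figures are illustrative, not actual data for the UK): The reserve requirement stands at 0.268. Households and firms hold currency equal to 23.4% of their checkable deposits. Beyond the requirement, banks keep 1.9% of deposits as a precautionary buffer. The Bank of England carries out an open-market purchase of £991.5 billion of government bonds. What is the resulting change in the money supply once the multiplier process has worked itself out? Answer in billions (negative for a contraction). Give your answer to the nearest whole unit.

The money multiplier is m = (1 + c) / (rr + e + c) = (1 + 0.234) / (0.268 + 0.019 + 0.234) ≈ 2.3685.
The purchase adds 991.5 billion of base, so ΔM = m × ΔMB = 2.3685 × (+991.5) ≈ 2348.3677 billion.

£2348 billion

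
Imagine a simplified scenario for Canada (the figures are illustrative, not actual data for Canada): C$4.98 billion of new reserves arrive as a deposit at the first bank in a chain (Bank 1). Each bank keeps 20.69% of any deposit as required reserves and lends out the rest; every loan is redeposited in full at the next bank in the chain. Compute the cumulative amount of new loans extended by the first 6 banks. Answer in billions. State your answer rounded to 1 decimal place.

C$14.3 billion

Bank i lends (1 − rr)^i of the original deposit: Bank 1 lends 4.98·0.7931 ≈ 3.9496, Bank 2 lends 4.98·0.7931² ≈ 3.1325, and so on.
Summing a geometric series: total = 4.98·[0.7931·(1 − 0.7931^6) / (1 − 0.7931)] ≈ 14.3388 billion.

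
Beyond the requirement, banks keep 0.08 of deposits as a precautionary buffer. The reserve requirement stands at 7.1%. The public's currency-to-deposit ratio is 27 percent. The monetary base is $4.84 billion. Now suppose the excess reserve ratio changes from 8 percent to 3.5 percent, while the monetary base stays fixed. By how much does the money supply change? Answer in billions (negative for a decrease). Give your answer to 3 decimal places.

Initially m₁ = (1 + 0.27) / (0.071 + 0.08 + 0.27) ≈ 3.01663, so M₁ = 3.01663 × 4.84 ≈ 14.6005 billion.
After the change m₂ = (1 + 0.27) / (0.071 + 0.035 + 0.27) ≈ 3.37766, so M₂ = 3.37766 × 4.84 ≈ 16.3479 billion.
ΔM = M₂ − M₁ = 16.3479 − 14.6005 = 1.7474 billion.

$1.747 billion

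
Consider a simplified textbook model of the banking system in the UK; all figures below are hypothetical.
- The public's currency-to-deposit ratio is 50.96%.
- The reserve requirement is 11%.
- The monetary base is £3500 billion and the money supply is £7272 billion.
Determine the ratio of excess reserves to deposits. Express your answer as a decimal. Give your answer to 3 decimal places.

Using m = M/MB = 7272/3500 ≈ 2.077714. Since m = (1 + c)/(c + rr + e), the denominator satisfies c + rr + e = (1 + c)/m = (1 + 0.5096) / 2.077714 ≈ 0.726568.
With c = 0.5096 and rr = 0.11, the ratio of excess reserves to deposits is 0.726568 − 0.5096 − 0.11 = 0.106968.

0.107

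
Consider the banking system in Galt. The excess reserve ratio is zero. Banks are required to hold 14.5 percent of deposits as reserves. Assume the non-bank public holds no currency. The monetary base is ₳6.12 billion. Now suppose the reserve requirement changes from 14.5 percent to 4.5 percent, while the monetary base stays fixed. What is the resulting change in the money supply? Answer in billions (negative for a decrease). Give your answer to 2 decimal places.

₳93.79 billion

Initially m₁ = 1 / (0.145) ≈ 6.8966, so M₁ = 6.8966 × 6.12 ≈ 42.2072 billion.
After the change m₂ = 1 / (0.045) ≈ 22.2222, so M₂ = 22.2222 × 6.12 ≈ 135.9999 billion.
ΔM = M₂ − M₁ = 135.9999 − 42.2072 = 93.7927 billion.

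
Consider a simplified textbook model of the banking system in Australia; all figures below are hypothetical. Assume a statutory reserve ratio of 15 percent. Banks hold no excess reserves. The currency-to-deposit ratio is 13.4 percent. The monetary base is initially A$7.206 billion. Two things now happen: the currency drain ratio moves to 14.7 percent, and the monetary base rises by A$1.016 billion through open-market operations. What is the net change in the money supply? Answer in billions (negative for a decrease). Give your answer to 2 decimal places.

A$2.98 billion

Before: m₁ = (1 + 0.134) / (0.15 + 0.134) ≈ 3.9930, MB₁ = 7.206, so M₁ = 3.9930 × 7.206 ≈ 28.7736 billion.
After: m₂ = (1 + 0.147) / (0.15 + 0.147) ≈ 3.8620, MB₂ = 7.206 + 1.016 = 8.222, so M₂ = 3.8620 × 8.222 ≈ 31.7534 billion.
ΔM = M₂ − M₁ = 31.7534 − 28.7736 = 2.9798 billion.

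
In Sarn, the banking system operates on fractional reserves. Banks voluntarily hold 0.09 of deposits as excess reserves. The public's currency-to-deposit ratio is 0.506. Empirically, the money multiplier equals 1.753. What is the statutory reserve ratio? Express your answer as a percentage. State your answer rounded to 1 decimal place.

Using m = 1.753. Since m = (1 + c)/(c + rr + e), the denominator satisfies c + rr + e = (1 + c)/m = (1 + 0.506) / 1.753 ≈ 0.859099.
With c = 0.506 and e = 0.09, the statutory reserve ratio is 0.859099 − 0.506 − 0.09 = 0.263099.

26.3%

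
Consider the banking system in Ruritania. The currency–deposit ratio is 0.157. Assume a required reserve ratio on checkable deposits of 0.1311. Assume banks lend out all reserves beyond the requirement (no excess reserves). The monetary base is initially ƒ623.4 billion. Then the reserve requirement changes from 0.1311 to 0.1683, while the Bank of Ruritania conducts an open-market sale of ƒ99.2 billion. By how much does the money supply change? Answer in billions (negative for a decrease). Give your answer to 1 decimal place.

Before: m₁ = (1 + 0.157) / (0.1311 + 0.157) ≈ 4.01597, MB₁ = 623.4, so M₁ = 4.01597 × 623.4 ≈ 2503.5557 billion.
After: m₂ = (1 + 0.157) / (0.1683 + 0.157) ≈ 3.55672, MB₂ = 623.4 − 99.2 = 524.2, so M₂ = 3.55672 × 524.2 ≈ 1864.4326 billion.
ΔM = M₂ − M₁ = 1864.4326 − 2503.5557 = -639.1231 billion.

-639.1 billion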